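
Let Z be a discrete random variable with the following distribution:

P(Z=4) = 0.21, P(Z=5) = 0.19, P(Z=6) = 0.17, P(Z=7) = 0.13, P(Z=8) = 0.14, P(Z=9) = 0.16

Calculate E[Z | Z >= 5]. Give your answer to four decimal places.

6.8861

P(Z >= 5) = 0.19 + 0.17 + 0.13 + 0.14 + 0.16 = 0.79.
E[Z | Z >= 5] = [5·0.19 + 6·0.17 + 7·0.13 + 8·0.14 + 9·0.16] / 0.79
 = 5.44 / 0.79
 = 544/79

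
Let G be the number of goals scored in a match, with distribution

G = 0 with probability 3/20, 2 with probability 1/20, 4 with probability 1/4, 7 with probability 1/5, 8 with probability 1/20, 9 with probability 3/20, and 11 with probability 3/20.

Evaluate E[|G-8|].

E[|G-8|] = Σ |g-8|·P(G=g)
 = 8·3/20 + 6·1/20 + 4·1/4 + 1·1/5 + 0·1/20 + 1·3/20 + 3·3/20
 = 6/5 + 3/10 + 1 + 1/5 + 0 + 3/20 + 9/20
 = 33/10

3.3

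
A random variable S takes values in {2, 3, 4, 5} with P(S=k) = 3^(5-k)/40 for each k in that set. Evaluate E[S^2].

E[S^2] = Σ s^2·P(S=s)
 = 4·27/40 + 9·9/40 + 16·3/40 + 25·1/40
 = 27/10 + 81/40 + 6/5 + 5/8
 = 131/20

6.55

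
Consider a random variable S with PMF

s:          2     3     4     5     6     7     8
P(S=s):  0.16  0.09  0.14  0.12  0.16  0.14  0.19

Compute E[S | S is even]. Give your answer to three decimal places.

5.169

P(S is even) = 0.16 + 0.14 + 0.16 + 0.19 = 0.65.
E[S | S is even] = [2·0.16 + 4·0.14 + 6·0.16 + 8·0.19] / 0.65
 = 3.36 / 0.65
 = 336/65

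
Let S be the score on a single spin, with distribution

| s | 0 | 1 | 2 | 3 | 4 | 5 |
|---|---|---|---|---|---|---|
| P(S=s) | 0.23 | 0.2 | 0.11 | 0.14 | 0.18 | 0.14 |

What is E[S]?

E[S] = Σ s·P(S=s)
 = 0·0.23 + 1·0.2 + 2·0.11 + 3·0.14 + 4·0.18 + 5·0.14
 = 0 + 0.2 + 0.22 + 0.42 + 0.72 + 0.7
 = 2.26

2.26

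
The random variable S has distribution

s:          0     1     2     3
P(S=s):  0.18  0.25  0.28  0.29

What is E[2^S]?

E[2^S] = Σ 2^s·P(S=s)
 = 1·0.18 + 2·0.25 + 4·0.28 + 8·0.29
 = 0.18 + 0.5 + 1.12 + 2.32
 = 4.12

4.12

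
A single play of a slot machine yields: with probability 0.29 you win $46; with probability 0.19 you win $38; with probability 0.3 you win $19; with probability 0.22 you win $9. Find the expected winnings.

28.24

E[payout] = 46·0.29 + 38·0.19 + 19·0.3 + 9·0.22
 = 13.34 + 7.22 + 5.7 + 1.98
 = 28.24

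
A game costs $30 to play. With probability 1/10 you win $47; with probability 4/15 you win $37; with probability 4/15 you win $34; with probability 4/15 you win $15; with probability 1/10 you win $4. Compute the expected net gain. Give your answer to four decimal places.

-1.9667

E[payout] = 47·1/10 + 37·4/15 + 34·4/15 + 15·4/15 + 4·1/10
 = 47/10 + 148/15 + 136/15 + 4 + 2/5
 = 841/30
Net = 841/30 - 30 = -59/30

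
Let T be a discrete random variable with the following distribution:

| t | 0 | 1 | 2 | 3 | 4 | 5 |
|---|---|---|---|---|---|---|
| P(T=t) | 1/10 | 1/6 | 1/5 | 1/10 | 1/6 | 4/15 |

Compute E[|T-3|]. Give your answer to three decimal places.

E[|T-3|] = Σ |t-3|·P(T=t)
 = 3·1/10 + 2·1/6 + 1·1/5 + 0·1/10 + 1·1/6 + 2·4/15
 = 3/10 + 1/3 + 1/5 + 0 + 1/6 + 8/15
 = 23/15

1.533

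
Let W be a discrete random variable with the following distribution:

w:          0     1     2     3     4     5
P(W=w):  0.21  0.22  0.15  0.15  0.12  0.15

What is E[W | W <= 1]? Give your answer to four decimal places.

P(W <= 1) = 0.21 + 0.22 = 0.43.
E[W | W <= 1] = [0·0.21 + 1·0.22] / 0.43
 = 0.22 / 0.43
 = 22/43

0.5116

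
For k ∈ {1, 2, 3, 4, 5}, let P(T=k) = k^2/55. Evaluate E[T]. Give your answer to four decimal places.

4.0909

E[T] = Σ t·P(T=t)
 = 1·1/55 + 2·4/55 + 3·9/55 + 4·16/55 + 5·5/11
 = 1/55 + 8/55 + 27/55 + 64/55 + 25/11
 = 45/11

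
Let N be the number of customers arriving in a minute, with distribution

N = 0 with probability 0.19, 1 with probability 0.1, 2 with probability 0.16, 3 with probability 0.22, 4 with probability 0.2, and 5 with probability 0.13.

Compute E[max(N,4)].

4.13

E[max(N,4)] = Σ max(n,4)·P(N=n)
 = 4·0.19 + 4·0.1 + 4·0.16 + 4·0.22 + 4·0.2 + 5·0.13
 = 0.76 + 0.4 + 0.64 + 0.88 + 0.8 + 0.65
 = 4.13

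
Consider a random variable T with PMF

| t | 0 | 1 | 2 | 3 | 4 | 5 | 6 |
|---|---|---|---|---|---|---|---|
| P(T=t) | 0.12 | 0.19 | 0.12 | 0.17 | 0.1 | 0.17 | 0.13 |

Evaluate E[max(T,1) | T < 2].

P(T < 2) = 0.12 + 0.19 = 0.31.
E[max(T,1) | T < 2] = [1·0.12 + 1·0.19] / 0.31
 = 0.31 / 0.31
 = 1

1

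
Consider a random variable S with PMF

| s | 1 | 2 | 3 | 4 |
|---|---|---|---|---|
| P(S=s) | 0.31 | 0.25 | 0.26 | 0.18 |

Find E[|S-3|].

E[|S-3|] = Σ |s-3|·P(S=s)
 = 2·0.31 + 1·0.25 + 0·0.26 + 1·0.18
 = 0.62 + 0.25 + 0 + 0.18
 = 1.05

1.05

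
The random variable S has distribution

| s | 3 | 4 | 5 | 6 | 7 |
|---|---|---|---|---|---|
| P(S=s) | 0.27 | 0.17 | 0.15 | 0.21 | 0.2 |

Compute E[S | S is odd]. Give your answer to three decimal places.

P(S is odd) = 0.27 + 0.15 + 0.2 = 0.62.
E[S | S is odd] = [3·0.27 + 5·0.15 + 7·0.2] / 0.62
 = 2.96 / 0.62
 = 148/31

4.774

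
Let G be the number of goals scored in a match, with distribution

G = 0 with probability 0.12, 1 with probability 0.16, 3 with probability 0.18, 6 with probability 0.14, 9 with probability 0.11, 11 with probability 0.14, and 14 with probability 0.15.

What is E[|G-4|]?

4.45

E[|G-4|] = Σ |g-4|·P(G=g)
 = 4·0.12 + 3·0.16 + 1·0.18 + 2·0.14 + 5·0.11 + 7·0.14 + 10·0.15
 = 0.48 + 0.48 + 0.18 + 0.28 + 0.55 + 0.98 + 1.5
 = 4.45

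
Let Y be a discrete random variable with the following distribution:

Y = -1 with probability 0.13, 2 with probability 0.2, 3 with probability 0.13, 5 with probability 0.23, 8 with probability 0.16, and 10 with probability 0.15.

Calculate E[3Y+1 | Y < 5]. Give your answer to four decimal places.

P(Y < 5) = 0.13 + 0.2 + 0.13 = 0.46.
E[3Y+1 | Y < 5] = [(-2)·0.13 + 7·0.2 + 10·0.13] / 0.46
 = 2.44 / 0.46
 = 122/23

5.3043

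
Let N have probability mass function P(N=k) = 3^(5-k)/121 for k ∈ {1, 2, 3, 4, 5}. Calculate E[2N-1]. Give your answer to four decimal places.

1.9587

E[2N-1] = Σ (2n-1)·P(N=n)
 = 1·81/121 + 3·27/121 + 5·9/121 + 7·3/121 + 9·1/121
 = 81/121 + 81/121 + 45/121 + 21/121 + 9/121
 = 237/121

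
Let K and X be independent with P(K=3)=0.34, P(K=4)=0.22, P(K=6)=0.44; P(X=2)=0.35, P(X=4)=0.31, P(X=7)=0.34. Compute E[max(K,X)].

E[max(K,X)] = Σ_k Σ_x max(k,x) · P(K=k)P(X=x)
 = 3·0.119 + 4·0.1054 + 7·0.1156 + 4·0.077 + 4·0.0682 + 7·0.0748 + 6·0.154 + 6·0.1364 + 7·0.1496
 = 0.357 + 0.4216 + 0.8092 + 0.308 + 0.2728 + 0.5236 + 0.924 + 0.8184 + 1.0472
 = 5.4818

5.4818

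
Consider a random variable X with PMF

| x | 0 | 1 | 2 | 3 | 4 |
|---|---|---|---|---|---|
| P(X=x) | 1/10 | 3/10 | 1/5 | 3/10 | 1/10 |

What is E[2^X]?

5.5

E[2^X] = Σ 2^x·P(X=x)
 = 1·1/10 + 2·3/10 + 4·1/5 + 8·3/10 + 16·1/10
 = 1/10 + 3/5 + 4/5 + 12/5 + 8/5
 = 11/2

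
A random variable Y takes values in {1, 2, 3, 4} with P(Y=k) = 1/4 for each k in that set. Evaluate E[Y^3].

E[Y^3] = Σ y^3·P(Y=y)
 = 1·1/4 + 8·1/4 + 27·1/4 + 64·1/4
 = 1/4 + 2 + 27/4 + 16
 = 25

25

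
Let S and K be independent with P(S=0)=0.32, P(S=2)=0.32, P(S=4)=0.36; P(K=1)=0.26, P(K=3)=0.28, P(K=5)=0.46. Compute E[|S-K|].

2.2496

E[|S-K|] = Σ_s Σ_k |s-k| · P(S=s)P(K=k)
 = 1·0.0832 + 3·0.0896 + 5·0.1472 + 1·0.0832 + 1·0.0896 + 3·0.1472 + 3·0.0936 + 1·0.1008 + 1·0.1656
 = 0.0832 + 0.2688 + 0.736 + 0.0832 + 0.0896 + 0.4416 + 0.2808 + 0.1008 + 0.1656
 = 2.2496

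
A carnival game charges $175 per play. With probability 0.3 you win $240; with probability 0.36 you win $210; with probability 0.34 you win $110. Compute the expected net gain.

10

E[payout] = 240·0.3 + 210·0.36 + 110·0.34
 = 72 + 75.6 + 37.4
 = 185
Net = 185 - 175 = 10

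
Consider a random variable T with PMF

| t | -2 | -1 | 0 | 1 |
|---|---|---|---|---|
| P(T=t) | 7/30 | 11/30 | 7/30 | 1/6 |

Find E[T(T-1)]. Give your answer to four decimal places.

E[T(T-1)] = Σ t(t-1)·P(T=t)
 = 6·7/30 + 2·11/30 + 0·7/30 + 0·1/6
 = 7/5 + 11/15 + 0 + 0
 = 32/15

2.1333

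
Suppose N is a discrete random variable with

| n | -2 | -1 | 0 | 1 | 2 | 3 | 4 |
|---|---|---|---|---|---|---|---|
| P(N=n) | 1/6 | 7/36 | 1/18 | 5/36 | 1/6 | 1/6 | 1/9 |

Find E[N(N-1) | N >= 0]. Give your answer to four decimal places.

P(N >= 0) = 1/18 + 5/36 + 1/6 + 1/6 + 1/9 = 23/36.
E[N(N-1) | N >= 0] = [0·1/18 + 0·5/36 + 2·1/6 + 6·1/6 + 12·1/9] / (23/36)
 = 8/3 / (23/36)
 = 96/23

4.1739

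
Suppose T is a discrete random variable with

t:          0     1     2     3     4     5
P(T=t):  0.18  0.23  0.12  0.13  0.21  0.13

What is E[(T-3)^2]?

3.39

E[(T-3)^2] = Σ (t-3)^2·P(T=t)
 = 9·0.18 + 4·0.23 + 1·0.12 + 0·0.13 + 1·0.21 + 4·0.13
 = 1.62 + 0.92 + 0.12 + 0 + 0.21 + 0.52
 = 3.39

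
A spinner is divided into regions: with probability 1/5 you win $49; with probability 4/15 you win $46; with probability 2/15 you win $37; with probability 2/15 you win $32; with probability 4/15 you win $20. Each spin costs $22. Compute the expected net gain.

14.6

E[payout] = 49·1/5 + 46·4/15 + 37·2/15 + 32·2/15 + 20·4/15
 = 49/5 + 184/15 + 74/15 + 64/15 + 16/3
 = 183/5
Net = 183/5 - 22 = 73/5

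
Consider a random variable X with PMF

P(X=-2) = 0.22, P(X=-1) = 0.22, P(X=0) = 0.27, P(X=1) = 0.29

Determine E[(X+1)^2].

E[(X+1)^2] = Σ (x+1)^2·P(X=x)
 = 1·0.22 + 0·0.22 + 1·0.27 + 4·0.29
 = 0.22 + 0 + 0.27 + 1.16
 = 1.65

1.65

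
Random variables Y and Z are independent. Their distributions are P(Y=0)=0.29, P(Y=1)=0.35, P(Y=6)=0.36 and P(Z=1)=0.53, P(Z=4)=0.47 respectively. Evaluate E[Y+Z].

4.92

E[Y+Z] = Σ_y Σ_z (y+z) · P(Y=y)P(Z=z)
 = 1·0.1537 + 4·0.1363 + 2·0.1855 + 5·0.1645 + 7·0.1908 + 10·0.1692
 = 0.1537 + 0.5452 + 0.371 + 0.8225 + 1.3356 + 1.692
 = 4.92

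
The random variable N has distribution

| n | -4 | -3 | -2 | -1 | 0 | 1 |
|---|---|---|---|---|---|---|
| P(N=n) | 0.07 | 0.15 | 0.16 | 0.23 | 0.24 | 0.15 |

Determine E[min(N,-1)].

-1.67

E[min(N,-1)] = Σ min(n,-1)·P(N=n)
 = (-4)·0.07 + (-3)·0.15 + (-2)·0.16 + (-1)·0.23 + (-1)·0.24 + (-1)·0.15
 = (-0.28) + (-0.45) + (-0.32) + (-0.23) + (-0.24) + (-0.15)
 = -1.67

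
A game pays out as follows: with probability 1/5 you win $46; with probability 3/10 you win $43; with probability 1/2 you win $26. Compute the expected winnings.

35.1

E[payout] = 46·1/5 + 43·3/10 + 26·1/2
 = 46/5 + 129/10 + 13
 = 351/10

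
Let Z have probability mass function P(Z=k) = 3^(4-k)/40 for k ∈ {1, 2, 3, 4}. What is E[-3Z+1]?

E[-3Z+1] = Σ (-3z+1)·P(Z=z)
 = (-2)·27/40 + (-5)·9/40 + (-8)·3/40 + (-11)·1/40
 = (-27/20) + (-9/8) + (-3/5) + (-11/40)
 = -67/20

-3.35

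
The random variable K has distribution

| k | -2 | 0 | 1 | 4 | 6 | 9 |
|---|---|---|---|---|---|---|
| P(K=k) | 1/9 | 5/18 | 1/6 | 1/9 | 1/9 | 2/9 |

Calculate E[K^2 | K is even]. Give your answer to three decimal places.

P(K is even) = 1/9 + 5/18 + 1/9 + 1/9 = 11/18.
E[K^2 | K is even] = [4·1/9 + 0·5/18 + 16·1/9 + 36·1/9] / (11/18)
 = 56/9 / (11/18)
 = 112/11

10.182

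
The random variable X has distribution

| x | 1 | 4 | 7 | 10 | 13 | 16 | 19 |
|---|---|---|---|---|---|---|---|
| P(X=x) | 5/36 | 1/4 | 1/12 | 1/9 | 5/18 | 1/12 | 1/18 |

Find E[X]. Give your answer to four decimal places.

8.8333

E[X] = Σ x·P(X=x)
 = 1·5/36 + 4·1/4 + 7·1/12 + 10·1/9 + 13·5/18 + 16·1/12 + 19·1/18
 = 5/36 + 1 + 7/12 + 10/9 + 65/18 + 4/3 + 19/18
 = 53/6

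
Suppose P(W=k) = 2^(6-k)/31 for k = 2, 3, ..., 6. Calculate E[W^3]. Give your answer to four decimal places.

E[W^3] = Σ w^3·P(W=w)
 = 8·16/31 + 27·8/31 + 64·4/31 + 125·2/31 + 216·1/31
 = 128/31 + 216/31 + 256/31 + 250/31 + 216/31
 = 1066/31

34.3871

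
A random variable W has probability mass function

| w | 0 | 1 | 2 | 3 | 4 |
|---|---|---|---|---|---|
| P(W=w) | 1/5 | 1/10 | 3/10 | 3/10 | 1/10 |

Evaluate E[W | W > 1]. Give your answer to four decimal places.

2.7143

P(W > 1) = 3/10 + 3/10 + 1/10 = 7/10.
E[W | W > 1] = [2·3/10 + 3·3/10 + 4·1/10] / (7/10)
 = 19/10 / (7/10)
 = 19/7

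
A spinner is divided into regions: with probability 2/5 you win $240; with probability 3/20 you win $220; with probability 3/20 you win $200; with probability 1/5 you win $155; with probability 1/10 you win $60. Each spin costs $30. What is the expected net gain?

166

E[payout] = 240·2/5 + 220·3/20 + 200·3/20 + 155·1/5 + 60·1/10
 = 96 + 33 + 30 + 31 + 6
 = 196
Net = 196 - 30 = 166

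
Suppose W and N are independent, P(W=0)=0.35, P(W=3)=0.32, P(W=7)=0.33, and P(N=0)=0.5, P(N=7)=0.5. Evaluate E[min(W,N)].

E[min(W,N)] = Σ_w Σ_n min(w,n) · P(W=w)P(N=n)
 = 0·0.175 + 0·0.175 + 0·0.16 + 3·0.16 + 0·0.165 + 7·0.165
 = 0 + 0 + 0 + 0.48 + 0 + 1.155
 = 1.635

1.635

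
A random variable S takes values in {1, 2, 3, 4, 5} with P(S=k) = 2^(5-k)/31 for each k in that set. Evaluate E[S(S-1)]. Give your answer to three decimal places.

E[S(S-1)] = Σ s(s-1)·P(S=s)
 = 0·16/31 + 2·8/31 + 6·4/31 + 12·2/31 + 20·1/31
 = 0 + 16/31 + 24/31 + 24/31 + 20/31
 = 84/31

2.710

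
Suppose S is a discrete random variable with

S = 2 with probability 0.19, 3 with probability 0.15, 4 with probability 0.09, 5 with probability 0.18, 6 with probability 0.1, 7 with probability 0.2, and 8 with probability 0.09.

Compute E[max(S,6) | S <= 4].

P(S <= 4) = 0.19 + 0.15 + 0.09 = 0.43.
E[max(S,6) | S <= 4] = [6·0.19 + 6·0.15 + 6·0.09] / 0.43
 = 2.58 / 0.43
 = 6

6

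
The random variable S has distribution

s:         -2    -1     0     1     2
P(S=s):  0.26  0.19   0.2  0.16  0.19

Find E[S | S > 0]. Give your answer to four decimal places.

1.5429

P(S > 0) = 0.16 + 0.19 = 0.35.
E[S | S > 0] = [1·0.16 + 2·0.19] / 0.35
 = 0.54 / 0.35
 = 54/35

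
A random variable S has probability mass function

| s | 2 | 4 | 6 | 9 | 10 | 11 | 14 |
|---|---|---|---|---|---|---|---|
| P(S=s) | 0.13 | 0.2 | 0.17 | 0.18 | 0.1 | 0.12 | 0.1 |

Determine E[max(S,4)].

7.68

E[max(S,4)] = Σ max(s,4)·P(S=s)
 = 4·0.13 + 4·0.2 + 6·0.17 + 9·0.18 + 10·0.1 + 11·0.12 + 14·0.1
 = 0.52 + 0.8 + 1.02 + 1.62 + 1 + 1.32 + 1.4
 = 7.68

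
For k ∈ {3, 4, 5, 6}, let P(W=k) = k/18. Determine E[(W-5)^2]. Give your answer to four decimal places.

1.2222

E[(W-5)^2] = Σ (w-5)^2·P(W=w)
 = 4·1/6 + 1·2/9 + 0·5/18 + 1·1/3
 = 2/3 + 2/9 + 0 + 1/3
 = 11/9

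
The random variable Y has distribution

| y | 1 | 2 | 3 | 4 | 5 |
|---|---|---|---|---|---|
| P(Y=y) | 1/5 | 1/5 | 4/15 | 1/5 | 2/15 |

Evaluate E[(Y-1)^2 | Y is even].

P(Y is even) = 1/5 + 1/5 = 2/5.
E[(Y-1)^2 | Y is even] = [1·1/5 + 9·1/5] / (2/5)
 = 2 / (2/5)
 = 5

5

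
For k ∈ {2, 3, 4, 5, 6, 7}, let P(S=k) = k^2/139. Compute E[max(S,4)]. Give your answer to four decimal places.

5.7554

E[max(S,4)] = Σ max(s,4)·P(S=s)
 = 4·4/139 + 4·9/139 + 4·16/139 + 5·25/139 + 6·36/139 + 7·49/139
 = 16/139 + 36/139 + 64/139 + 125/139 + 216/139 + 343/139
 = 800/139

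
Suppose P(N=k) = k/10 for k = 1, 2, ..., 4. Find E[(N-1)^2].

5

E[(N-1)^2] = Σ (n-1)^2·P(N=n)
 = 0·1/10 + 1·1/5 + 4·3/10 + 9·2/5
 = 0 + 1/5 + 6/5 + 18/5
 = 5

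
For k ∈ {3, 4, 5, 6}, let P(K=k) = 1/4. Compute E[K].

4.5

E[K] = Σ k·P(K=k)
 = 3·1/4 + 4·1/4 + 5·1/4 + 6·1/4
 = 3/4 + 1 + 5/4 + 3/2
 = 9/2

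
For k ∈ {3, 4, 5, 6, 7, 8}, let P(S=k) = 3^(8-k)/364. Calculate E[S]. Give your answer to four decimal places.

3.4918

E[S] = Σ s·P(S=s)
 = 3·243/364 + 4·81/364 + 5·27/364 + 6·9/364 + 7·3/364 + 8·1/364
 = 729/364 + 81/91 + 135/364 + 27/182 + 3/52 + 2/91
 = 1271/364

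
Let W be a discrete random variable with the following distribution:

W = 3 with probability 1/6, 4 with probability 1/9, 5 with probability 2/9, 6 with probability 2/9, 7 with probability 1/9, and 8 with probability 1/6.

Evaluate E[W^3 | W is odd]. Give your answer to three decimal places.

140.778

P(W is odd) = 1/6 + 2/9 + 1/9 = 1/2.
E[W^3 | W is odd] = [27·1/6 + 125·2/9 + 343·1/9] / (1/2)
 = 1267/18 / (1/2)
 = 1267/9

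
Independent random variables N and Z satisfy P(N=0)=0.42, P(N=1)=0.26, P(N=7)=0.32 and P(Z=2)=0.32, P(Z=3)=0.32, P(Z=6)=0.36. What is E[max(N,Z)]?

4.7968

E[max(N,Z)] = Σ_n Σ_z max(n,z) · P(N=n)P(Z=z)
 = 2·0.1344 + 3·0.1344 + 6·0.1512 + 2·0.0832 + 3·0.0832 + 6·0.0936 + 7·0.1024 + 7·0.1024 + 7·0.1152
 = 0.2688 + 0.4032 + 0.9072 + 0.1664 + 0.2496 + 0.5616 + 0.7168 + 0.7168 + 0.8064
 = 4.7968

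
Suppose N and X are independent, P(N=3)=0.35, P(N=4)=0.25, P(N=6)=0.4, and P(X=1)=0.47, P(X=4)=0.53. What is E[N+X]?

7.04

E[N+X] = Σ_n Σ_x (n+x) · P(N=n)P(X=x)
 = 4·0.1645 + 7·0.1855 + 5·0.1175 + 8·0.1325 + 7·0.188 + 10·0.212
 = 0.658 + 1.2985 + 0.5875 + 1.06 + 1.316 + 2.12
 = 7.04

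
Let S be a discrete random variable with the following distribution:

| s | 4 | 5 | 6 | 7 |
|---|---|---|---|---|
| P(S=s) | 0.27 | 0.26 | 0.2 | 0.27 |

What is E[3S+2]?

18.41

E[3S+2] = Σ (3s+2)·P(S=s)
 = 14·0.27 + 17·0.26 + 20·0.2 + 23·0.27
 = 3.78 + 4.42 + 4 + 6.21
 = 18.41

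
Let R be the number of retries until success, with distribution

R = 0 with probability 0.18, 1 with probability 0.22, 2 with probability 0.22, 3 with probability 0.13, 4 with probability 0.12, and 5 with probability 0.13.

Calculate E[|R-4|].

2.08

E[|R-4|] = Σ |r-4|·P(R=r)
 = 4·0.18 + 3·0.22 + 2·0.22 + 1·0.13 + 0·0.12 + 1·0.13
 = 0.72 + 0.66 + 0.44 + 0.13 + 0 + 0.13
 = 2.08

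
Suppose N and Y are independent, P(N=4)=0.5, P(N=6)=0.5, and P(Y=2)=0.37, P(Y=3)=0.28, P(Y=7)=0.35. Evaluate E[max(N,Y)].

5.7

E[max(N,Y)] = Σ_n Σ_y max(n,y) · P(N=n)P(Y=y)
 = 4·0.185 + 4·0.14 + 7·0.175 + 6·0.185 + 6·0.14 + 7·0.175
 = 0.74 + 0.56 + 1.225 + 1.11 + 0.84 + 1.225
 = 5.7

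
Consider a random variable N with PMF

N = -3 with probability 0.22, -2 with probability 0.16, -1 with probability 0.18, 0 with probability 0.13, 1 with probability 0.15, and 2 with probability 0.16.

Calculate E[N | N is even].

0

P(N is even) = 0.16 + 0.13 + 0.16 = 0.45.
E[N | N is even] = [(-2)·0.16 + 0·0.13 + 2·0.16] / 0.45
 = 0 / 0.45
 = 0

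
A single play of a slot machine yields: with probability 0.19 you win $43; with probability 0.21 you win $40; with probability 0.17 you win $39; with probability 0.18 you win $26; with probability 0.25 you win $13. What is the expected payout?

31.13

E[payout] = 43·0.19 + 40·0.21 + 39·0.17 + 26·0.18 + 13·0.25
 = 8.17 + 8.4 + 6.63 + 4.68 + 3.25
 = 31.13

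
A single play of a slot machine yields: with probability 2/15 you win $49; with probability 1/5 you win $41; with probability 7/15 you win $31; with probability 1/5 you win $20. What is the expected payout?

E[payout] = 49·2/15 + 41·1/5 + 31·7/15 + 20·1/5
 = 98/15 + 41/5 + 217/15 + 4
 = 166/5

33.2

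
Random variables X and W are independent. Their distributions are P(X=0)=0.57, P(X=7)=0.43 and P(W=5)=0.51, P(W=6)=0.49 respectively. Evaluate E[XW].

16.5249

E[XW] = Σ_x Σ_w xw · P(X=x)P(W=w)
 = 0·0.2907 + 0·0.2793 + 35·0.2193 + 42·0.2107
 = 0 + 0 + 7.6755 + 8.8494
 = 16.5249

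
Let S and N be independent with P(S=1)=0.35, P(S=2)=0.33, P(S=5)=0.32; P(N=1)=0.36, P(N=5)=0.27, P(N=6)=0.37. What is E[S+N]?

6.54

E[S+N] = Σ_s Σ_n (s+n) · P(S=s)P(N=n)
 = 2·0.126 + 6·0.0945 + 7·0.1295 + 3·0.1188 + 7·0.0891 + 8·0.1221 + 6·0.1152 + 10·0.0864 + 11·0.1184
 = 0.252 + 0.567 + 0.9065 + 0.3564 + 0.6237 + 0.9768 + 0.6912 + 0.864 + 1.3024
 = 6.54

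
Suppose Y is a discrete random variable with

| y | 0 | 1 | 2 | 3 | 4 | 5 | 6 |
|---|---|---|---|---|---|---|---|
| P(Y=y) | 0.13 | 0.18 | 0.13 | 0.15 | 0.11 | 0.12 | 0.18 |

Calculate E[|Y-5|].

2.35

E[|Y-5|] = Σ |y-5|·P(Y=y)
 = 5·0.13 + 4·0.18 + 3·0.13 + 2·0.15 + 1·0.11 + 0·0.12 + 1·0.18
 = 0.65 + 0.72 + 0.39 + 0.3 + 0.11 + 0 + 0.18
 = 2.35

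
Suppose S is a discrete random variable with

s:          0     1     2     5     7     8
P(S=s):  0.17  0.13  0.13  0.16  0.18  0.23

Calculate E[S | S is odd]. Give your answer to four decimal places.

4.6596

P(S is odd) = 0.13 + 0.16 + 0.18 = 0.47.
E[S | S is odd] = [1·0.13 + 5·0.16 + 7·0.18] / 0.47
 = 2.19 / 0.47
 = 219/47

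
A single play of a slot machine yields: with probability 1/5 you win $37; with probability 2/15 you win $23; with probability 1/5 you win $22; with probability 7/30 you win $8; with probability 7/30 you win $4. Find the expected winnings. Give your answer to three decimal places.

E[payout] = 37·1/5 + 23·2/15 + 22·1/5 + 8·7/30 + 4·7/30
 = 37/5 + 46/15 + 22/5 + 28/15 + 14/15
 = 53/3

17.667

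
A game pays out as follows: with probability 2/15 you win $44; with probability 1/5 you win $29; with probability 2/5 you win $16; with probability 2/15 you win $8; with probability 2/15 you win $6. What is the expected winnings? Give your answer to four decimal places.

19.9333

E[payout] = 44·2/15 + 29·1/5 + 16·2/5 + 8·2/15 + 6·2/15
 = 88/15 + 29/5 + 32/5 + 16/15 + 4/5
 = 299/15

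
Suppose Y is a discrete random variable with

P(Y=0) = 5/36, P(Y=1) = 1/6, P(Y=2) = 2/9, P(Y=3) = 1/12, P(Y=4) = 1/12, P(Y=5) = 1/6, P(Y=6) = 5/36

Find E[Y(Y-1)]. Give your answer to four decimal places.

E[Y(Y-1)] = Σ y(y-1)·P(Y=y)
 = 0·5/36 + 0·1/6 + 2·2/9 + 6·1/12 + 12·1/12 + 20·1/6 + 30·5/36
 = 0 + 0 + 4/9 + 1/2 + 1 + 10/3 + 25/6
 = 85/9

9.4444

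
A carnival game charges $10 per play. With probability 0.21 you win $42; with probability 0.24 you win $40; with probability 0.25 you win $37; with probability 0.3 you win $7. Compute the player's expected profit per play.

E[payout] = 42·0.21 + 40·0.24 + 37·0.25 + 7·0.3
 = 8.82 + 9.6 + 9.25 + 2.1
 = 29.77
Net = 29.77 - 10 = 19.77

19.77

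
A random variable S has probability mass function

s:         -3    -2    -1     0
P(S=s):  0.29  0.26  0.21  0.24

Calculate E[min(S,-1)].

-1.84

E[min(S,-1)] = Σ min(s,-1)·P(S=s)
 = (-3)·0.29 + (-2)·0.26 + (-1)·0.21 + (-1)·0.24
 = (-0.87) + (-0.52) + (-0.21) + (-0.24)
 = -1.84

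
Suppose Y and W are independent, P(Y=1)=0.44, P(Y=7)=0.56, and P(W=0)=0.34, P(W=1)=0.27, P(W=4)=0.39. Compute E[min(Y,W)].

1.3152

E[min(Y,W)] = Σ_y Σ_w min(y,w) · P(Y=y)P(W=w)
 = 0·0.1496 + 1·0.1188 + 1·0.1716 + 0·0.1904 + 1·0.1512 + 4·0.2184
 = 0 + 0.1188 + 0.1716 + 0 + 0.1512 + 0.8736
 = 1.3152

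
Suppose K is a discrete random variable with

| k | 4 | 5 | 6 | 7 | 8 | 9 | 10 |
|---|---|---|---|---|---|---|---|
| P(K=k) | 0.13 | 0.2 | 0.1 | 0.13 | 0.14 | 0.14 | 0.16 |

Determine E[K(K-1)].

E[K(K-1)] = Σ k(k-1)·P(K=k)
 = 12·0.13 + 20·0.2 + 30·0.1 + 42·0.13 + 56·0.14 + 72·0.14 + 90·0.16
 = 1.56 + 4 + 3 + 5.46 + 7.84 + 10.08 + 14.4
 = 46.34

46.34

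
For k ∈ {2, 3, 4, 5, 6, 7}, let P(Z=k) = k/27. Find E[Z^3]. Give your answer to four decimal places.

E[Z^3] = Σ z^3·P(Z=z)
 = 8·2/27 + 27·1/9 + 64·4/27 + 125·5/27 + 216·2/9 + 343·7/27
 = 16/27 + 3 + 256/27 + 625/27 + 48 + 2401/27
 = 4675/27

173.1481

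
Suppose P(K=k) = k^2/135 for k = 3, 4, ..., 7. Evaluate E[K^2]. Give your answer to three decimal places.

34.511

E[K^2] = Σ k^2·P(K=k)
 = 9·1/15 + 16·16/135 + 25·5/27 + 36·4/15 + 49·49/135
 = 3/5 + 256/135 + 125/27 + 48/5 + 2401/135
 = 1553/45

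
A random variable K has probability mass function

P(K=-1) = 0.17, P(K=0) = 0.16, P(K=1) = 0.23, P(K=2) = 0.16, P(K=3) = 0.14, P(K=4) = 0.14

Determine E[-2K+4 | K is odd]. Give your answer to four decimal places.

P(K is odd) = 0.17 + 0.23 + 0.14 = 0.54.
E[-2K+4 | K is odd] = [6·0.17 + 2·0.23 + (-2)·0.14] / 0.54
 = 1.2 / 0.54
 = 20/9

2.2222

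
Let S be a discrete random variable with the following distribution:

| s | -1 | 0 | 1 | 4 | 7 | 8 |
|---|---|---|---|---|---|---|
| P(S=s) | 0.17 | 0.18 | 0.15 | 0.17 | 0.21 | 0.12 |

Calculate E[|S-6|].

3.81

E[|S-6|] = Σ |s-6|·P(S=s)
 = 7·0.17 + 6·0.18 + 5·0.15 + 2·0.17 + 1·0.21 + 2·0.12
 = 1.19 + 1.08 + 0.75 + 0.34 + 0.21 + 0.24
 = 3.81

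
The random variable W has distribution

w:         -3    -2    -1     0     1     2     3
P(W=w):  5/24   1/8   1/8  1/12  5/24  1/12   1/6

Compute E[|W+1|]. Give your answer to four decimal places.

1.9583

E[|W+1|] = Σ |w+1|·P(W=w)
 = 2·5/24 + 1·1/8 + 0·1/8 + 1·1/12 + 2·5/24 + 3·1/12 + 4·1/6
 = 5/12 + 1/8 + 0 + 1/12 + 5/12 + 1/4 + 2/3
 = 47/24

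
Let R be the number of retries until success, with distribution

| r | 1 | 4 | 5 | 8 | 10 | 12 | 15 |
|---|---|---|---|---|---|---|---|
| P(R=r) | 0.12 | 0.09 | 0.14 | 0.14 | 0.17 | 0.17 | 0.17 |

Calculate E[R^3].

E[R^3] = Σ r^3·P(R=r)
 = 1·0.12 + 64·0.09 + 125·0.14 + 512·0.14 + 1000·0.17 + 1728·0.17 + 3375·0.17
 = 0.12 + 5.76 + 17.5 + 71.68 + 170 + 293.76 + 573.75
 = 1132.57

1132.57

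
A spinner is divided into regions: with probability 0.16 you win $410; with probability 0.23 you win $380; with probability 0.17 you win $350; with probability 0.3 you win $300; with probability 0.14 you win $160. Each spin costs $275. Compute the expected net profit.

49.9

E[payout] = 410·0.16 + 380·0.23 + 350·0.17 + 300·0.3 + 160·0.14
 = 65.6 + 87.4 + 59.5 + 90 + 22.4
 = 324.9
Net = 324.9 - 275 = 49.9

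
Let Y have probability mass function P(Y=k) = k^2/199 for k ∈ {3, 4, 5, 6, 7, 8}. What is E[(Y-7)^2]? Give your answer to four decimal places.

2.4523

E[(Y-7)^2] = Σ (y-7)^2·P(Y=y)
 = 16·9/199 + 9·16/199 + 4·25/199 + 1·36/199 + 0·49/199 + 1·64/199
 = 144/199 + 144/199 + 100/199 + 36/199 + 0 + 64/199
 = 488/199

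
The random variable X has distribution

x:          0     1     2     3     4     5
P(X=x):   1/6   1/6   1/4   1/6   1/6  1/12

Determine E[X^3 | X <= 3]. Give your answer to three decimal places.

8.889

P(X <= 3) = 1/6 + 1/6 + 1/4 + 1/6 = 3/4.
E[X^3 | X <= 3] = [0·1/6 + 1·1/6 + 8·1/4 + 27·1/6] / (3/4)
 = 20/3 / (3/4)
 = 80/9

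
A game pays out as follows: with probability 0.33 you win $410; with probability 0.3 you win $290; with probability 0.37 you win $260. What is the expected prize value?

318.5

E[payout] = 410·0.33 + 290·0.3 + 260·0.37
 = 135.3 + 87 + 96.2
 = 318.5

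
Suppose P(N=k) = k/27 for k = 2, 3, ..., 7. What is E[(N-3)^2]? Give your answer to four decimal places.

7.1111

E[(N-3)^2] = Σ (n-3)^2·P(N=n)
 = 1·2/27 + 0·1/9 + 1·4/27 + 4·5/27 + 9·2/9 + 16·7/27
 = 2/27 + 0 + 4/27 + 20/27 + 2 + 112/27
 = 64/9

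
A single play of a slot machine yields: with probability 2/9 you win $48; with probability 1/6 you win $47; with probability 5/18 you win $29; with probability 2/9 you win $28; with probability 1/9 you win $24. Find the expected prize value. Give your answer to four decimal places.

E[payout] = 48·2/9 + 47·1/6 + 29·5/18 + 28·2/9 + 24·1/9
 = 32/3 + 47/6 + 145/18 + 56/9 + 8/3
 = 319/9

35.4444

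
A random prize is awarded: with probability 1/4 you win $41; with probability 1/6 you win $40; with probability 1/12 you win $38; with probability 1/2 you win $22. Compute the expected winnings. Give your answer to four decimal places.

E[payout] = 41·1/4 + 40·1/6 + 38·1/12 + 22·1/2
 = 41/4 + 20/3 + 19/6 + 11
 = 373/12

31.0833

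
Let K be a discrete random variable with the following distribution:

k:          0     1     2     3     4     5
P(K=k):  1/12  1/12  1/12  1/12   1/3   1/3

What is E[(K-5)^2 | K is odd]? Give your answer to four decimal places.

3.3333

P(K is odd) = 1/12 + 1/12 + 1/3 = 1/2.
E[(K-5)^2 | K is odd] = [16·1/12 + 4·1/12 + 0·1/3] / (1/2)
 = 5/3 / (1/2)
 = 10/3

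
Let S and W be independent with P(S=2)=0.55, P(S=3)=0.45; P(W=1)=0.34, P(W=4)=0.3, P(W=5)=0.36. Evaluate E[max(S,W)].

E[max(S,W)] = Σ_s Σ_w max(s,w) · P(S=s)P(W=w)
 = 2·0.187 + 4·0.165 + 5·0.198 + 3·0.153 + 4·0.135 + 5·0.162
 = 0.374 + 0.66 + 0.99 + 0.459 + 0.54 + 0.81
 = 3.833

3.833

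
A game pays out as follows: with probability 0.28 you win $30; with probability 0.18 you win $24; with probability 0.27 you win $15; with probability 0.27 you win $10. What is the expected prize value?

19.47

E[payout] = 30·0.28 + 24·0.18 + 15·0.27 + 10·0.27
 = 8.4 + 4.32 + 4.05 + 2.7
 = 19.47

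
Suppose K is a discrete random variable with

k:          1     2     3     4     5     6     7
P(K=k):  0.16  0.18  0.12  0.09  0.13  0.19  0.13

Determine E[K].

E[K] = Σ k·P(K=k)
 = 1·0.16 + 2·0.18 + 3·0.12 + 4·0.09 + 5·0.13 + 6·0.19 + 7·0.13
 = 0.16 + 0.36 + 0.36 + 0.36 + 0.65 + 1.14 + 0.91
 = 3.94

3.94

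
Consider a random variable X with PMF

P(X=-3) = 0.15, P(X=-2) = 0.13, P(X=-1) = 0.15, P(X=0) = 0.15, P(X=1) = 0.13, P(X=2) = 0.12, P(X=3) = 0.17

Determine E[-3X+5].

E[-3X+5] = Σ (-3x+5)·P(X=x)
 = 14·0.15 + 11·0.13 + 8·0.15 + 5·0.15 + 2·0.13 + (-1)·0.12 + (-4)·0.17
 = 2.1 + 1.43 + 1.2 + 0.75 + 0.26 + (-0.12) + (-0.68)
 = 4.94

4.94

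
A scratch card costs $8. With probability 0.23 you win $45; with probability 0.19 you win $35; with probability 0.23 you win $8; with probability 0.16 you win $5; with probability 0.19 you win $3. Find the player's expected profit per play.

E[payout] = 45·0.23 + 35·0.19 + 8·0.23 + 5·0.16 + 3·0.19
 = 10.35 + 6.65 + 1.84 + 0.8 + 0.57
 = 20.21
Net = 20.21 - 8 = 12.21

12.21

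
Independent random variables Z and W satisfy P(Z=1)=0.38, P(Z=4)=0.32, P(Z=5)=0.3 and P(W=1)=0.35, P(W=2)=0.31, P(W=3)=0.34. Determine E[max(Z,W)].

3.5362

E[max(Z,W)] = Σ_z Σ_w max(z,w) · P(Z=z)P(W=w)
 = 1·0.133 + 2·0.1178 + 3·0.1292 + 4·0.112 + 4·0.0992 + 4·0.1088 + 5·0.105 + 5·0.093 + 5·0.102
 = 0.133 + 0.2356 + 0.3876 + 0.448 + 0.3968 + 0.4352 + 0.525 + 0.465 + 0.51
 = 3.5362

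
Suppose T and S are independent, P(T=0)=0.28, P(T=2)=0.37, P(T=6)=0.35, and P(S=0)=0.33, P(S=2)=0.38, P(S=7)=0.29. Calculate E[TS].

E[TS] = Σ_t Σ_s ts · P(T=t)P(S=s)
 = 0·0.0924 + 0·0.1064 + 0·0.0812 + 0·0.1221 + 4·0.1406 + 14·0.1073 + 0·0.1155 + 12·0.133 + 42·0.1015
 = 0 + 0 + 0 + 0 + 0.5624 + 1.5022 + 0 + 1.596 + 4.263
 = 7.9236

7.9236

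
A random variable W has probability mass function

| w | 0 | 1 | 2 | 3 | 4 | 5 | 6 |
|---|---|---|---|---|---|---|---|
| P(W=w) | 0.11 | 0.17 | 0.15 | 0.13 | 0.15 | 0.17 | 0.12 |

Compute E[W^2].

12.91

E[W^2] = Σ w^2·P(W=w)
 = 0·0.11 + 1·0.17 + 4·0.15 + 9·0.13 + 16·0.15 + 25·0.17 + 36·0.12
 = 0 + 0.17 + 0.6 + 1.17 + 2.4 + 4.25 + 4.32
 = 12.91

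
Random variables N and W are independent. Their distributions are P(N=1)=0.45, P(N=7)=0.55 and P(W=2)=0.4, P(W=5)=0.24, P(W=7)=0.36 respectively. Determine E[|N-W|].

E[|N-W|] = Σ_n Σ_w |n-w| · P(N=n)P(W=w)
 = 1·0.18 + 4·0.108 + 6·0.162 + 5·0.22 + 2·0.132 + 0·0.198
 = 0.18 + 0.432 + 0.972 + 1.1 + 0.264 + 0
 = 2.948

2.948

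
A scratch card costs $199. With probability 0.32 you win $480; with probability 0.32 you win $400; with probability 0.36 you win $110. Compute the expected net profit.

E[payout] = 480·0.32 + 400·0.32 + 110·0.36
 = 153.6 + 128 + 39.6
 = 321.2
Net = 321.2 - 199 = 122.2

122.2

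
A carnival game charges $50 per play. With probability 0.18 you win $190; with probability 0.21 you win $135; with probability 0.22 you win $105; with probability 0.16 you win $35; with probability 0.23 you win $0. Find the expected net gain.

41.25

E[payout] = 190·0.18 + 135·0.21 + 105·0.22 + 35·0.16 + 0·0.23
 = 34.2 + 28.35 + 23.1 + 5.6 + 0
 = 91.25
Net = 91.25 - 50 = 41.25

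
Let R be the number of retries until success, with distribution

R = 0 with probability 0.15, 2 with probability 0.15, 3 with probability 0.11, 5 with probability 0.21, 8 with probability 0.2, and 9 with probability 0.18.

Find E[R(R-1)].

E[R(R-1)] = Σ r(r-1)·P(R=r)
 = 0·0.15 + 2·0.15 + 6·0.11 + 20·0.21 + 56·0.2 + 72·0.18
 = 0 + 0.3 + 0.66 + 4.2 + 11.2 + 12.96
 = 29.32

29.32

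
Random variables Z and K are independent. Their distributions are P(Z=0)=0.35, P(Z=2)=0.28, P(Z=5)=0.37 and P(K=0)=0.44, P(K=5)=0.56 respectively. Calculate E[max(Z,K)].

E[max(Z,K)] = Σ_z Σ_k max(z,k) · P(Z=z)P(K=k)
 = 0·0.154 + 5·0.196 + 2·0.1232 + 5·0.1568 + 5·0.1628 + 5·0.2072
 = 0 + 0.98 + 0.2464 + 0.784 + 0.814 + 1.036
 = 3.8604

3.8604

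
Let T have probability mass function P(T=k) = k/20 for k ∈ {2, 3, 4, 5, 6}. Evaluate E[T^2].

22

E[T^2] = Σ t^2·P(T=t)
 = 4·1/10 + 9·3/20 + 16·1/5 + 25·1/4 + 36·3/10
 = 2/5 + 27/20 + 16/5 + 25/4 + 54/5
 = 22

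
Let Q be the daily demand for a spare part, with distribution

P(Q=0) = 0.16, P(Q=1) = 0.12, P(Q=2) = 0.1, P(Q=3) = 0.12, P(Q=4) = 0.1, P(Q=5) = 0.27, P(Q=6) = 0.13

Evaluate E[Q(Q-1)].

E[Q(Q-1)] = Σ q(q-1)·P(Q=q)
 = 0·0.16 + 0·0.12 + 2·0.1 + 6·0.12 + 12·0.1 + 20·0.27 + 30·0.13
 = 0 + 0 + 0.2 + 0.72 + 1.2 + 5.4 + 3.9
 = 11.42

11.42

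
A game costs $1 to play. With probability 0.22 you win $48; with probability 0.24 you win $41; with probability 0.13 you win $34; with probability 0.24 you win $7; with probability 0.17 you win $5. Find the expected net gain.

E[payout] = 48·0.22 + 41·0.24 + 34·0.13 + 7·0.24 + 5·0.17
 = 10.56 + 9.84 + 4.42 + 1.68 + 0.85
 = 27.35
Net = 27.35 - 1 = 26.35

26.35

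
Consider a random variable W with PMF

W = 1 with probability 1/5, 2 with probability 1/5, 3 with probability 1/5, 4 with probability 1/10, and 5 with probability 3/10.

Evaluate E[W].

E[W] = Σ w·P(W=w)
 = 1·1/5 + 2·1/5 + 3·1/5 + 4·1/10 + 5·3/10
 = 1/5 + 2/5 + 3/5 + 2/5 + 3/2
 = 31/10

3.1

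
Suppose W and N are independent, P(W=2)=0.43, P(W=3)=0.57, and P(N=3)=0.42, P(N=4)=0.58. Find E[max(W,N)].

3.58

E[max(W,N)] = Σ_w Σ_n max(w,n) · P(W=w)P(N=n)
 = 3·0.1806 + 4·0.2494 + 3·0.2394 + 4·0.3306
 = 0.5418 + 0.9976 + 0.7182 + 1.3224
 = 3.58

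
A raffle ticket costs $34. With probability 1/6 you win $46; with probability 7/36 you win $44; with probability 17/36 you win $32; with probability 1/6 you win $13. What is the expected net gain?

E[payout] = 46·1/6 + 44·7/36 + 32·17/36 + 13·1/6
 = 23/3 + 77/9 + 136/9 + 13/6
 = 67/2
Net = 67/2 - 34 = -1/2

-0.5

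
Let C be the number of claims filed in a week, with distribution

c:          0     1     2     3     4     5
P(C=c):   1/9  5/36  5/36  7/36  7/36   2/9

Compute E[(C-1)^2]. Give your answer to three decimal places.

E[(C-1)^2] = Σ (c-1)^2·P(C=c)
 = 1·1/9 + 0·5/36 + 1·5/36 + 4·7/36 + 9·7/36 + 16·2/9
 = 1/9 + 0 + 5/36 + 7/9 + 7/4 + 32/9
 = 19/3

6.333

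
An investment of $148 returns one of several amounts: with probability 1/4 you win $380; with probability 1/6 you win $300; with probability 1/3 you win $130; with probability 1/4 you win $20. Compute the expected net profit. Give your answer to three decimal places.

45.333

E[payout] = 380·1/4 + 300·1/6 + 130·1/3 + 20·1/4
 = 95 + 50 + 130/3 + 5
 = 580/3
Net = 580/3 - 148 = 136/3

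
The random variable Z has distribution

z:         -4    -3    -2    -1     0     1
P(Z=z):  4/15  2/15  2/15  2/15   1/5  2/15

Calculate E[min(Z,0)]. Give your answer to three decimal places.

E[min(Z,0)] = Σ min(z,0)·P(Z=z)
 = (-4)·4/15 + (-3)·2/15 + (-2)·2/15 + (-1)·2/15 + 0·1/5 + 0·2/15
 = (-16/15) + (-2/5) + (-4/15) + (-2/15) + 0 + 0
 = -28/15

-1.867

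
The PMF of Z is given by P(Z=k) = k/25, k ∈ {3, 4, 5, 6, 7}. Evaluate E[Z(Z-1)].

E[Z(Z-1)] = Σ z(z-1)·P(Z=z)
 = 6·3/25 + 12·4/25 + 20·1/5 + 30·6/25 + 42·7/25
 = 18/25 + 48/25 + 4 + 36/5 + 294/25
 = 128/5

25.6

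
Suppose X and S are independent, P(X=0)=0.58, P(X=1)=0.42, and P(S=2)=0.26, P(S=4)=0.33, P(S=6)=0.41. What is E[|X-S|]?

E[|X-S|] = Σ_x Σ_s |x-s| · P(X=x)P(S=s)
 = 2·0.1508 + 4·0.1914 + 6·0.2378 + 1·0.1092 + 3·0.1386 + 5·0.1722
 = 0.3016 + 0.7656 + 1.4268 + 0.1092 + 0.4158 + 0.861
 = 3.88

3.88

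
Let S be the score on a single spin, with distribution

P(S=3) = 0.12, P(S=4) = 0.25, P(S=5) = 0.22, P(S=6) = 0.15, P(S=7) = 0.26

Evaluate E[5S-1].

E[5S-1] = Σ (5s-1)·P(S=s)
 = 14·0.12 + 19·0.25 + 24·0.22 + 29·0.15 + 34·0.26
 = 1.68 + 4.75 + 5.28 + 4.35 + 8.84
 = 24.9

24.9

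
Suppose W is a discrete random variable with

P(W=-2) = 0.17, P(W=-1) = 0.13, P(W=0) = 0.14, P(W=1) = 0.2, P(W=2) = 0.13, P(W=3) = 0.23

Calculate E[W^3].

5.96

E[W^3] = Σ w^3·P(W=w)
 = (-8)·0.17 + (-1)·0.13 + 0·0.14 + 1·0.2 + 8·0.13 + 27·0.23
 = (-1.36) + (-0.13) + 0 + 0.2 + 1.04 + 6.21
 = 5.96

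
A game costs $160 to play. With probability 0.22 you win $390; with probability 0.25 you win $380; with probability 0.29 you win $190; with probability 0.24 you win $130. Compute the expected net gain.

E[payout] = 390·0.22 + 380·0.25 + 190·0.29 + 130·0.24
 = 85.8 + 95 + 55.1 + 31.2
 = 267.1
Net = 267.1 - 160 = 107.1

107.1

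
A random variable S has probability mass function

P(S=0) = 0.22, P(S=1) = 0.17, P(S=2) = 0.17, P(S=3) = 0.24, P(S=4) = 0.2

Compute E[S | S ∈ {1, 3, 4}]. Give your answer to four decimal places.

P(S ∈ {1, 3, 4}) = 0.17 + 0.24 + 0.2 = 0.61.
E[S | S ∈ {1, 3, 4}] = [1·0.17 + 3·0.24 + 4·0.2] / 0.61
 = 1.69 / 0.61
 = 169/61

2.7705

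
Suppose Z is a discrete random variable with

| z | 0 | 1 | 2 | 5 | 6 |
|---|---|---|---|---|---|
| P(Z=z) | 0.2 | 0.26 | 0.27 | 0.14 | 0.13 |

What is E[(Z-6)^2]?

E[(Z-6)^2] = Σ (z-6)^2·P(Z=z)
 = 36·0.2 + 25·0.26 + 16·0.27 + 1·0.14 + 0·0.13
 = 7.2 + 6.5 + 4.32 + 0.14 + 0
 = 18.16

18.16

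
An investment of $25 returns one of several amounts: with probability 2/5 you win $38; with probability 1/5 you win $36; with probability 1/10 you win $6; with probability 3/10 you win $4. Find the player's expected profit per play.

-0.8

E[payout] = 38·2/5 + 36·1/5 + 6·1/10 + 4·3/10
 = 76/5 + 36/5 + 3/5 + 6/5
 = 121/5
Net = 121/5 - 25 = -4/5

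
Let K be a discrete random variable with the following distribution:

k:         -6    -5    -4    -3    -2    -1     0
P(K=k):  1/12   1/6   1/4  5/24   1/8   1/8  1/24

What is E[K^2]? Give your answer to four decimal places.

13.6667

E[K^2] = Σ k^2·P(K=k)
 = 36·1/12 + 25·1/6 + 16·1/4 + 9·5/24 + 4·1/8 + 1·1/8 + 0·1/24
 = 3 + 25/6 + 4 + 15/8 + 1/2 + 1/8 + 0
 = 41/3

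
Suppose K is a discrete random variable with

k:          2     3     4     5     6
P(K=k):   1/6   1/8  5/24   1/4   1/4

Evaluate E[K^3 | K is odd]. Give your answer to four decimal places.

P(K is odd) = 1/8 + 1/4 = 3/8.
E[K^3 | K is odd] = [27·1/8 + 125·1/4] / (3/8)
 = 277/8 / (3/8)
 = 277/3

92.3333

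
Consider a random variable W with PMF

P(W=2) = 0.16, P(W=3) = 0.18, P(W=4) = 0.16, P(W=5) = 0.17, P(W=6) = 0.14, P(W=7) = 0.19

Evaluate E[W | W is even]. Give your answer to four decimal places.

3.9130

P(W is even) = 0.16 + 0.16 + 0.14 = 0.46.
E[W | W is even] = [2·0.16 + 4·0.16 + 6·0.14] / 0.46
 = 1.8 / 0.46
 = 90/23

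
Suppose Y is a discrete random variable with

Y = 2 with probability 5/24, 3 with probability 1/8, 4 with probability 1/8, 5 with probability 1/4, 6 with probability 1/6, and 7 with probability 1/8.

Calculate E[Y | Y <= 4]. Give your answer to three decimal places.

2.818

P(Y <= 4) = 5/24 + 1/8 + 1/8 = 11/24.
E[Y | Y <= 4] = [2·5/24 + 3·1/8 + 4·1/8] / (11/24)
 = 31/24 / (11/24)
 = 31/11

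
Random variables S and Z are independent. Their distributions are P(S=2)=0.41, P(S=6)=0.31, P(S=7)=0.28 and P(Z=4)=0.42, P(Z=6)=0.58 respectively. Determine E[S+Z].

E[S+Z] = Σ_s Σ_z (s+z) · P(S=s)P(Z=z)
 = 6·0.1722 + 8·0.2378 + 10·0.1302 + 12·0.1798 + 11·0.1176 + 13·0.1624
 = 1.0332 + 1.9024 + 1.302 + 2.1576 + 1.2936 + 2.1112
 = 9.8

9.8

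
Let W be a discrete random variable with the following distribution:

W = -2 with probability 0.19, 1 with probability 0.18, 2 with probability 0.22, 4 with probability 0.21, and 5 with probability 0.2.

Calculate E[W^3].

38.86

E[W^3] = Σ w^3·P(W=w)
 = (-8)·0.19 + 1·0.18 + 8·0.22 + 64·0.21 + 125·0.2
 = (-1.52) + 0.18 + 1.76 + 13.44 + 25
 = 38.86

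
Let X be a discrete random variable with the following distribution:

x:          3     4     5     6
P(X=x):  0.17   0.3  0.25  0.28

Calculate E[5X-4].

19.2

E[5X-4] = Σ (5x-4)·P(X=x)
 = 11·0.17 + 16·0.3 + 21·0.25 + 26·0.28
 = 1.87 + 4.8 + 5.25 + 7.28
 = 19.2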